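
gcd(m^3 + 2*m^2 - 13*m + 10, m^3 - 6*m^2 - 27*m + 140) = m + 5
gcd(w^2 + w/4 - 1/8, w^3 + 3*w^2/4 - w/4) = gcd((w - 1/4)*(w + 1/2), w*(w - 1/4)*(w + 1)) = w - 1/4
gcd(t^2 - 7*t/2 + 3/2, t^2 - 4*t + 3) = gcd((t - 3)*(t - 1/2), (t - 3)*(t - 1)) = t - 3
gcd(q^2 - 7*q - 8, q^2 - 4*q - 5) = q + 1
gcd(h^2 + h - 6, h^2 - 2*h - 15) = h + 3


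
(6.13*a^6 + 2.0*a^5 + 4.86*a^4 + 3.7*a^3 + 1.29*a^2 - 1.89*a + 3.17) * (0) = 0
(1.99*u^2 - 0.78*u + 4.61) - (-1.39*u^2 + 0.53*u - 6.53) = 3.38*u^2 - 1.31*u + 11.14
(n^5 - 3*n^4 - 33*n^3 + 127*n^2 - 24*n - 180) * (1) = n^5 - 3*n^4 - 33*n^3 + 127*n^2 - 24*n - 180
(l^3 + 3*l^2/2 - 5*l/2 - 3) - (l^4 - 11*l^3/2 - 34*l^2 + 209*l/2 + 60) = -l^4 + 13*l^3/2 + 71*l^2/2 - 107*l - 63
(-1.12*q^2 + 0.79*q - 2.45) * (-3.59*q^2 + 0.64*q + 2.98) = 4.0208*q^4 - 3.5529*q^3 + 5.9635*q^2 + 0.7862*q - 7.301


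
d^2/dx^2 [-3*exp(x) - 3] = -3*exp(x)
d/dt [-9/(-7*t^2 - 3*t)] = 9*(-14*t - 3)/(t^2*(7*t + 3)^2)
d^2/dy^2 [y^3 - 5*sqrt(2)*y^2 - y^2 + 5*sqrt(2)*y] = 6*y - 10*sqrt(2) - 2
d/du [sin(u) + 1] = cos(u)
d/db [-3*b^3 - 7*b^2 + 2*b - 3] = -9*b^2 - 14*b + 2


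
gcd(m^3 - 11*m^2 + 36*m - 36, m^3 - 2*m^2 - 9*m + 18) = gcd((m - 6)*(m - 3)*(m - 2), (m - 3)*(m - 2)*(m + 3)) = m^2 - 5*m + 6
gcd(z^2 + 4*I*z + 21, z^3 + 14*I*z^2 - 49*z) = z + 7*I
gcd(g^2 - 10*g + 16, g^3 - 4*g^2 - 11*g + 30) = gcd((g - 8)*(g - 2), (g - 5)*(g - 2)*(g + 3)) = g - 2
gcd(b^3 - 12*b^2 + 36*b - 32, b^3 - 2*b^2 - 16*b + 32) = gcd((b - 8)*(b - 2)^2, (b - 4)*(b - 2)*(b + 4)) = b - 2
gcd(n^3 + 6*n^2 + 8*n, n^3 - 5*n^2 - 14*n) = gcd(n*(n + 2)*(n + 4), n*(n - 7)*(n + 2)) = n^2 + 2*n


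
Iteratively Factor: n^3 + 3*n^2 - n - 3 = (n + 1)*(n^2 + 2*n - 3) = (n + 1)*(n + 3)*(n - 1)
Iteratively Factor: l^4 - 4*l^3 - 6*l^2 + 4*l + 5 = (l - 1)*(l^3 - 3*l^2 - 9*l - 5) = (l - 1)*(l + 1)*(l^2 - 4*l - 5) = (l - 1)*(l + 1)^2*(l - 5)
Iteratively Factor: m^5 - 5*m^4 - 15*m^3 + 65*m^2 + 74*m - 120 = (m + 3)*(m^4 - 8*m^3 + 9*m^2 + 38*m - 40) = (m - 5)*(m + 3)*(m^3 - 3*m^2 - 6*m + 8) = (m - 5)*(m + 2)*(m + 3)*(m^2 - 5*m + 4) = (m - 5)*(m - 1)*(m + 2)*(m + 3)*(m - 4)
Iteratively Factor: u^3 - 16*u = (u)*(u^2 - 16) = u*(u - 4)*(u + 4)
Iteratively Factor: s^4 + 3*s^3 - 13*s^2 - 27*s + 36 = (s - 3)*(s^3 + 6*s^2 + 5*s - 12) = (s - 3)*(s + 3)*(s^2 + 3*s - 4) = (s - 3)*(s - 1)*(s + 3)*(s + 4)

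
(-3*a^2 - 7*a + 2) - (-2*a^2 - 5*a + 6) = -a^2 - 2*a - 4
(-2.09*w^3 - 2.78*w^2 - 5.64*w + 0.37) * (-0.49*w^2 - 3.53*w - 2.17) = 1.0241*w^5 + 8.7399*w^4 + 17.1123*w^3 + 25.7605*w^2 + 10.9327*w - 0.8029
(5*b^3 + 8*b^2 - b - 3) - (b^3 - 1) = 4*b^3 + 8*b^2 - b - 2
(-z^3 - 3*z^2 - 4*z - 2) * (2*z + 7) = -2*z^4 - 13*z^3 - 29*z^2 - 32*z - 14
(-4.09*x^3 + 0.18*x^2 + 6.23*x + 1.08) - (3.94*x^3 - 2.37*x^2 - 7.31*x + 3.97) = -8.03*x^3 + 2.55*x^2 + 13.54*x - 2.89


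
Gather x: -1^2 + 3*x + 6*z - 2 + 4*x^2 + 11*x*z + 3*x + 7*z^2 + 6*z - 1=4*x^2 + x*(11*z + 6) + 7*z^2 + 12*z - 4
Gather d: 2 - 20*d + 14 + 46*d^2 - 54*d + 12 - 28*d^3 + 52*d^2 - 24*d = -28*d^3 + 98*d^2 - 98*d + 28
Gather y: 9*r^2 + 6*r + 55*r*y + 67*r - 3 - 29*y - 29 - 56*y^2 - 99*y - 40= 9*r^2 + 73*r - 56*y^2 + y*(55*r - 128) - 72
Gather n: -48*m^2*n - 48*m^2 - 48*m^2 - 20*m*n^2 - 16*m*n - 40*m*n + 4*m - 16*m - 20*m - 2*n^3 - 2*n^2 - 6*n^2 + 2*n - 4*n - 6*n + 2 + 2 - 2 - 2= -96*m^2 - 32*m - 2*n^3 + n^2*(-20*m - 8) + n*(-48*m^2 - 56*m - 8)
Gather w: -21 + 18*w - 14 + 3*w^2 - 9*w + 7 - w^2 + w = 2*w^2 + 10*w - 28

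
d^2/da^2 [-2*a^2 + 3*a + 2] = -4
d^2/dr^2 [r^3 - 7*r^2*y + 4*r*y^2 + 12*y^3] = 6*r - 14*y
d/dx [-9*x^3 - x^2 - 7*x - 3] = -27*x^2 - 2*x - 7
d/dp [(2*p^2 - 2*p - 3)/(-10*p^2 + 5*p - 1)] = (-10*p^2 - 64*p + 17)/(100*p^4 - 100*p^3 + 45*p^2 - 10*p + 1)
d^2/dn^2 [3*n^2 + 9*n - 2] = 6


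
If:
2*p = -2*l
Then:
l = -p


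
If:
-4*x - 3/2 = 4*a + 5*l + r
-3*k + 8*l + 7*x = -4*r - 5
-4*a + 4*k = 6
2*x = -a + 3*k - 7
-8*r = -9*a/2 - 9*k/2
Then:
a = -25/244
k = 341/244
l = 701/976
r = 711/976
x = -165/122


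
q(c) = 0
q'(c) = 0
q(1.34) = 0.00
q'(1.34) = 0.00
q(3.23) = 0.00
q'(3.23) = 0.00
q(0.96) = 0.00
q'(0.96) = 0.00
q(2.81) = 0.00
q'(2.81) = 0.00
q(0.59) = 0.00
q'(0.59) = 0.00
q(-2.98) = 0.00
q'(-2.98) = 0.00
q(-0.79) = 0.00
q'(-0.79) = 0.00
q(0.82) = 0.00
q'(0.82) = 0.00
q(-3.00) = 0.00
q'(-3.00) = 0.00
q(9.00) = 0.00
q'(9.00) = 0.00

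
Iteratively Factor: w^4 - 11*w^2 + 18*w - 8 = (w - 1)*(w^3 + w^2 - 10*w + 8) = (w - 1)^2*(w^2 + 2*w - 8) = (w - 1)^2*(w + 4)*(w - 2)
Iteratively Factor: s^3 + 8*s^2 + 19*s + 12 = (s + 4)*(s^2 + 4*s + 3) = (s + 3)*(s + 4)*(s + 1)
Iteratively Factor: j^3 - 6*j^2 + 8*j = (j - 4)*(j^2 - 2*j) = j*(j - 4)*(j - 2)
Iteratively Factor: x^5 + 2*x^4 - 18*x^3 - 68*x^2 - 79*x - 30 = (x - 5)*(x^4 + 7*x^3 + 17*x^2 + 17*x + 6) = (x - 5)*(x + 2)*(x^3 + 5*x^2 + 7*x + 3) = (x - 5)*(x + 1)*(x + 2)*(x^2 + 4*x + 3) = (x - 5)*(x + 1)^2*(x + 2)*(x + 3)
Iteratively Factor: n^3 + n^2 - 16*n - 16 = (n + 1)*(n^2 - 16) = (n + 1)*(n + 4)*(n - 4)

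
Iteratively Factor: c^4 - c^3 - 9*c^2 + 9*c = (c + 3)*(c^3 - 4*c^2 + 3*c) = (c - 1)*(c + 3)*(c^2 - 3*c) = (c - 3)*(c - 1)*(c + 3)*(c)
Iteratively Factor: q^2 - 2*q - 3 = (q - 3)*(q + 1)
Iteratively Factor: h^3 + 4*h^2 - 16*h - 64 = (h + 4)*(h^2 - 16) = (h + 4)^2*(h - 4)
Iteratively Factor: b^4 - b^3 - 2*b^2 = (b)*(b^3 - b^2 - 2*b) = b*(b + 1)*(b^2 - 2*b) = b^2*(b + 1)*(b - 2)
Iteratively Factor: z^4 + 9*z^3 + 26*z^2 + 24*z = (z + 3)*(z^3 + 6*z^2 + 8*z) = z*(z + 3)*(z^2 + 6*z + 8) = z*(z + 2)*(z + 3)*(z + 4)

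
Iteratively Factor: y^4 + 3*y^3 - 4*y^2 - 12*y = (y)*(y^3 + 3*y^2 - 4*y - 12) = y*(y - 2)*(y^2 + 5*y + 6) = y*(y - 2)*(y + 2)*(y + 3)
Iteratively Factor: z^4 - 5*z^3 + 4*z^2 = (z)*(z^3 - 5*z^2 + 4*z) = z*(z - 4)*(z^2 - z) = z^2*(z - 4)*(z - 1)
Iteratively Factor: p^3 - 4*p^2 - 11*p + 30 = (p - 5)*(p^2 + p - 6) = (p - 5)*(p + 3)*(p - 2)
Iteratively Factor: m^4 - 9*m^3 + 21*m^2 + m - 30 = (m - 2)*(m^3 - 7*m^2 + 7*m + 15) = (m - 3)*(m - 2)*(m^2 - 4*m - 5) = (m - 3)*(m - 2)*(m + 1)*(m - 5)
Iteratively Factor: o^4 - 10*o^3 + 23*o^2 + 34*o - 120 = (o - 3)*(o^3 - 7*o^2 + 2*o + 40) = (o - 4)*(o - 3)*(o^2 - 3*o - 10) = (o - 5)*(o - 4)*(o - 3)*(o + 2)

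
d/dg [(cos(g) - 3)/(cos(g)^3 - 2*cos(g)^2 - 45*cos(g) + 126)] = (sin(g) + sin(2*g))/((cos(g) - 6)^2*(cos(g) + 7)^2)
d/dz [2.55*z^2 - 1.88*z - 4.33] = 5.1*z - 1.88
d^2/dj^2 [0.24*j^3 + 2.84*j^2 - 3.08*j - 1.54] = 1.44*j + 5.68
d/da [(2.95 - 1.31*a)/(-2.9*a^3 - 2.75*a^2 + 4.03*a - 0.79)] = (-7.598*a^3 + 22.0625*a^2 + 16.225*a - 10.8536)/(8.41*a^6 + 15.95*a^5 - 15.8115*a^4 - 17.583*a^3 + 20.5859*a^2 - 6.3674*a + 0.6241)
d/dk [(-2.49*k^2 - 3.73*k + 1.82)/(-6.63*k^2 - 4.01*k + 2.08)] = (-14.745*k^2 + 13.7748*k - 0.4602)/(43.9569*k^4 + 53.1726*k^3 - 11.5007*k^2 - 16.6816*k + 4.3264)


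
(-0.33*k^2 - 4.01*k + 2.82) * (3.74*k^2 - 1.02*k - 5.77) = -1.2342*k^4 - 14.6608*k^3 + 16.5411*k^2 + 20.2613*k - 16.2714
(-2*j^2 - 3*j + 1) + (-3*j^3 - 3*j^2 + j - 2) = -3*j^3 - 5*j^2 - 2*j - 1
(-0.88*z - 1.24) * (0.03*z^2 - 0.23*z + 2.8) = -0.0264*z^3 + 0.1652*z^2 - 2.1788*z - 3.472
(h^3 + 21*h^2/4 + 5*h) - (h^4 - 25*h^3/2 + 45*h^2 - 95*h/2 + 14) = -h^4 + 27*h^3/2 - 159*h^2/4 + 105*h/2 - 14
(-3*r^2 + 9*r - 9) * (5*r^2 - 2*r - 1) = -15*r^4 + 51*r^3 - 60*r^2 + 9*r + 9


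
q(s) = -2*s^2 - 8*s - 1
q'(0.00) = -8.00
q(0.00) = -1.00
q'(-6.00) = 16.00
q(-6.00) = -25.00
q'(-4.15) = 8.60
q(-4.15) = -2.24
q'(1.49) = -13.96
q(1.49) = -17.36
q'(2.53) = -18.12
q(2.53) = -34.04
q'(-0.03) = -7.88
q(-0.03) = -0.76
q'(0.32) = -9.28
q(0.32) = -3.76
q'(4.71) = -26.84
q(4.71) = -83.05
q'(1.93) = -15.72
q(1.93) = -23.89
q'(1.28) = -13.12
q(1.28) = -14.52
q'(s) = -4*s - 8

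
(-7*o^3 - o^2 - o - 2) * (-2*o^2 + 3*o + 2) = 14*o^5 - 19*o^4 - 15*o^3 - o^2 - 8*o - 4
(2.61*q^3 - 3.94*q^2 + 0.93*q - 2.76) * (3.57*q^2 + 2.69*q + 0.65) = 9.3177*q^5 - 7.0449*q^4 - 5.582*q^3 - 9.9125*q^2 - 6.8199*q - 1.794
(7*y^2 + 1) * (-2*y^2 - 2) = -14*y^4 - 16*y^2 - 2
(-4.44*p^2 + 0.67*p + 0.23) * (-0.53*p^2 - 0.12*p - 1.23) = 2.3532*p^4 + 0.1777*p^3 + 5.2589*p^2 - 0.8517*p - 0.2829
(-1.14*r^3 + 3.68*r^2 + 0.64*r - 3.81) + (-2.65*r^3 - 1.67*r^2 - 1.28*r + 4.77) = -3.79*r^3 + 2.01*r^2 - 0.64*r + 0.96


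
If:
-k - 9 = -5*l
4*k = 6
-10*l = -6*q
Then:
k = 3/2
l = 21/10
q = 7/2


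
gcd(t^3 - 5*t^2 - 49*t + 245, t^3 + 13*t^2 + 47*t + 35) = t + 7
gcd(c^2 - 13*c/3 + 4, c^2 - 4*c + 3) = c - 3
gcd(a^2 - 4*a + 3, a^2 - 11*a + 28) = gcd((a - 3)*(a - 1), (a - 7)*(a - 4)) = 1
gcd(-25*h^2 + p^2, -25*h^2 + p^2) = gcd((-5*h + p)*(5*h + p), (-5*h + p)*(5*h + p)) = -25*h^2 + p^2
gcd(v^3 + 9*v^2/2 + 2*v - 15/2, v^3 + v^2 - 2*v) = v - 1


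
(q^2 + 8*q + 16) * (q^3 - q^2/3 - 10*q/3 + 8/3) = q^5 + 23*q^4/3 + 10*q^3 - 88*q^2/3 - 32*q + 128/3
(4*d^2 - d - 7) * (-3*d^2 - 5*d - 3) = -12*d^4 - 17*d^3 + 14*d^2 + 38*d + 21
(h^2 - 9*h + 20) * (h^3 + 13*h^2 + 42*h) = h^5 + 4*h^4 - 55*h^3 - 118*h^2 + 840*h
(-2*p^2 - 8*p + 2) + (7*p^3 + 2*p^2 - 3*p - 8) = 7*p^3 - 11*p - 6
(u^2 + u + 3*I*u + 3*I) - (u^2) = u + 3*I*u + 3*I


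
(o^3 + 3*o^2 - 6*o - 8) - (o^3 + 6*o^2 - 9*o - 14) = -3*o^2 + 3*o + 6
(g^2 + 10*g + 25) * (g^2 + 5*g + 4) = g^4 + 15*g^3 + 79*g^2 + 165*g + 100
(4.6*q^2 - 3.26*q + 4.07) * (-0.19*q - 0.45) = -0.874*q^3 - 1.4506*q^2 + 0.6937*q - 1.8315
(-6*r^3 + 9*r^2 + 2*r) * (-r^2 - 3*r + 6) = 6*r^5 + 9*r^4 - 65*r^3 + 48*r^2 + 12*r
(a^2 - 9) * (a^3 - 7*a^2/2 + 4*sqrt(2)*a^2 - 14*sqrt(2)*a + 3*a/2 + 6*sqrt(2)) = a^5 - 7*a^4/2 + 4*sqrt(2)*a^4 - 14*sqrt(2)*a^3 - 15*a^3/2 - 30*sqrt(2)*a^2 + 63*a^2/2 - 27*a/2 + 126*sqrt(2)*a - 54*sqrt(2)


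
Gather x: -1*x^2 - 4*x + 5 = -x^2 - 4*x + 5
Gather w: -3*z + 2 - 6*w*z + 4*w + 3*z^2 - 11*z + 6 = w*(4 - 6*z) + 3*z^2 - 14*z + 8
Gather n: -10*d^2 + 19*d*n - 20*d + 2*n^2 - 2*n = -10*d^2 - 20*d + 2*n^2 + n*(19*d - 2)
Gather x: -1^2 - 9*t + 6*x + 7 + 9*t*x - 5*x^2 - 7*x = -9*t - 5*x^2 + x*(9*t - 1) + 6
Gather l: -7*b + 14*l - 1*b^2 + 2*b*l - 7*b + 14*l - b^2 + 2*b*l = -2*b^2 - 14*b + l*(4*b + 28)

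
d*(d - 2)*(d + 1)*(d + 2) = d^4 + d^3 - 4*d^2 - 4*d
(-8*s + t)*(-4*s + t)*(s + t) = 32*s^3 + 20*s^2*t - 11*s*t^2 + t^3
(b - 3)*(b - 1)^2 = b^3 - 5*b^2 + 7*b - 3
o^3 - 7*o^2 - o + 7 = (o - 7)*(o - 1)*(o + 1)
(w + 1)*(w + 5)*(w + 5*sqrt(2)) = w^3 + 6*w^2 + 5*sqrt(2)*w^2 + 5*w + 30*sqrt(2)*w + 25*sqrt(2)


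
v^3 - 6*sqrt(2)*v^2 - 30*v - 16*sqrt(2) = (v - 8*sqrt(2))*(v + sqrt(2))^2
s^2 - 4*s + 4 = (s - 2)^2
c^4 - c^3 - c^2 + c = c*(c - 1)^2*(c + 1)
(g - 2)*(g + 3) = g^2 + g - 6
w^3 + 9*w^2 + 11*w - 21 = (w - 1)*(w + 3)*(w + 7)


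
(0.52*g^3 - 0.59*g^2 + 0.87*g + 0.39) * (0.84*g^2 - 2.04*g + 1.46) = 0.4368*g^5 - 1.5564*g^4 + 2.6936*g^3 - 2.3086*g^2 + 0.4746*g + 0.5694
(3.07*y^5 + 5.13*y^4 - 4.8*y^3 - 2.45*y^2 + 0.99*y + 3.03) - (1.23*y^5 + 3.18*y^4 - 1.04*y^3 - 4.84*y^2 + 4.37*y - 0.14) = 1.84*y^5 + 1.95*y^4 - 3.76*y^3 + 2.39*y^2 - 3.38*y + 3.17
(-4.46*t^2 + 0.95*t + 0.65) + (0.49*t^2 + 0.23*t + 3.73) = -3.97*t^2 + 1.18*t + 4.38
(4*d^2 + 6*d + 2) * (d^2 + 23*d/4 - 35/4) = 4*d^4 + 29*d^3 + 3*d^2/2 - 41*d - 35/2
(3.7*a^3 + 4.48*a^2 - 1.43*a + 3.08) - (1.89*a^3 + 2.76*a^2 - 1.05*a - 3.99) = 1.81*a^3 + 1.72*a^2 - 0.38*a + 7.07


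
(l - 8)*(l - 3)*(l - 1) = l^3 - 12*l^2 + 35*l - 24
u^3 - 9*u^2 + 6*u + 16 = (u - 8)*(u - 2)*(u + 1)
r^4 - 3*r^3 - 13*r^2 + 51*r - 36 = (r - 3)^2*(r - 1)*(r + 4)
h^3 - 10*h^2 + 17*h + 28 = (h - 7)*(h - 4)*(h + 1)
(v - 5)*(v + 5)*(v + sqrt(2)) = v^3 + sqrt(2)*v^2 - 25*v - 25*sqrt(2)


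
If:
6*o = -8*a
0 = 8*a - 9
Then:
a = 9/8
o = -3/2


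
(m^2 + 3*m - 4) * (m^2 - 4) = m^4 + 3*m^3 - 8*m^2 - 12*m + 16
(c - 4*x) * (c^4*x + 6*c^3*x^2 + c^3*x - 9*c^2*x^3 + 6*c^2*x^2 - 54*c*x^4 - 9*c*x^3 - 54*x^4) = c^5*x + 2*c^4*x^2 + c^4*x - 33*c^3*x^3 + 2*c^3*x^2 - 18*c^2*x^4 - 33*c^2*x^3 + 216*c*x^5 - 18*c*x^4 + 216*x^5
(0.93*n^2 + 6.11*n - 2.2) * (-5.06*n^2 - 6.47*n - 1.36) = -4.7058*n^4 - 36.9337*n^3 - 29.6645*n^2 + 5.9244*n + 2.992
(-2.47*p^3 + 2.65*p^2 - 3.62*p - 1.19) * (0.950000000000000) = -2.3465*p^3 + 2.5175*p^2 - 3.439*p - 1.1305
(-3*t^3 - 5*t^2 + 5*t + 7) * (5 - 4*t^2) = 12*t^5 + 20*t^4 - 35*t^3 - 53*t^2 + 25*t + 35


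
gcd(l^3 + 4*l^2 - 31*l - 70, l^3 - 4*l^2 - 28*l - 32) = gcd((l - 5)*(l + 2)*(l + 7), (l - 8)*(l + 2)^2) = l + 2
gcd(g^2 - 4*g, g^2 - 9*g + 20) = g - 4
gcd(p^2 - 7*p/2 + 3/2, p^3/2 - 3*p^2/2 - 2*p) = 1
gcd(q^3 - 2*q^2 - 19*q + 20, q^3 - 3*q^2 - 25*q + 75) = q - 5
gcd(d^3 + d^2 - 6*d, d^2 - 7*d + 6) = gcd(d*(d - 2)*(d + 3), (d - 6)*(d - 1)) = 1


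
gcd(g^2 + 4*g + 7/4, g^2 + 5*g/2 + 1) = g + 1/2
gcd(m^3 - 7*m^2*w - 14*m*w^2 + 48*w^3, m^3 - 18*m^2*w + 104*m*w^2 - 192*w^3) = -m + 8*w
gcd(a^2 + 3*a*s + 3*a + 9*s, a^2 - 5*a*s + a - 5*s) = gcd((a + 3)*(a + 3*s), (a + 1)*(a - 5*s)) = 1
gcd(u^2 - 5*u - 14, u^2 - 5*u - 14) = u^2 - 5*u - 14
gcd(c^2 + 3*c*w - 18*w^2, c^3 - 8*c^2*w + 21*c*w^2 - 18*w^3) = -c + 3*w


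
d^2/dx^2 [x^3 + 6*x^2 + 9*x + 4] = 6*x + 12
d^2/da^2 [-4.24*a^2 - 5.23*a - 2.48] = -8.48000000000000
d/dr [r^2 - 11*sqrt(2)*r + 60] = 2*r - 11*sqrt(2)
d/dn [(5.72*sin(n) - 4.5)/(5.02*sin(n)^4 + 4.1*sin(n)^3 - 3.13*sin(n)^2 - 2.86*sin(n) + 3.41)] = (-86.1432*sin(n)^4 + 43.456*sin(n)^3 + 73.2536*sin(n)^2 - 28.17*sin(n) + 6.6352)*cos(n)/(25.2004*sin(n)^8 + 41.164*sin(n)^7 - 14.6152*sin(n)^6 - 54.3804*sin(n)^5 + 20.5813*sin(n)^4 + 45.8656*sin(n)^3 - 13.167*sin(n)^2 - 19.5052*sin(n) + 11.6281)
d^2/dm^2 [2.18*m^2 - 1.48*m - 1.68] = 4.36000000000000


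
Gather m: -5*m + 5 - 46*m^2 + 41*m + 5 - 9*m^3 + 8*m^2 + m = -9*m^3 - 38*m^2 + 37*m + 10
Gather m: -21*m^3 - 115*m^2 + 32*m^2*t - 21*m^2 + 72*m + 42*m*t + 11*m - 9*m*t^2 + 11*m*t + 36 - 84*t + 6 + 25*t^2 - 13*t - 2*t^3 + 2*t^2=-21*m^3 + m^2*(32*t - 136) + m*(-9*t^2 + 53*t + 83) - 2*t^3 + 27*t^2 - 97*t + 42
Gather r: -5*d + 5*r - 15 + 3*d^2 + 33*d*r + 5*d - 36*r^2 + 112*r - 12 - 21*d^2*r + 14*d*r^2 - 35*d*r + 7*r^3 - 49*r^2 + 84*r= 3*d^2 + 7*r^3 + r^2*(14*d - 85) + r*(-21*d^2 - 2*d + 201) - 27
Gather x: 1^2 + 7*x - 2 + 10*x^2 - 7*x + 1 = 10*x^2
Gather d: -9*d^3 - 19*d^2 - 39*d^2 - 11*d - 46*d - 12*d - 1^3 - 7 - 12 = -9*d^3 - 58*d^2 - 69*d - 20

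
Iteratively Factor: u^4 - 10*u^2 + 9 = (u + 3)*(u^3 - 3*u^2 - u + 3) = (u + 1)*(u + 3)*(u^2 - 4*u + 3) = (u - 1)*(u + 1)*(u + 3)*(u - 3)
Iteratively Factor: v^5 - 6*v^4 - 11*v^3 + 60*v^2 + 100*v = (v - 5)*(v^4 - v^3 - 16*v^2 - 20*v) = (v - 5)*(v + 2)*(v^3 - 3*v^2 - 10*v) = v*(v - 5)*(v + 2)*(v^2 - 3*v - 10) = v*(v - 5)^2*(v + 2)*(v + 2)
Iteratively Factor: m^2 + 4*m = (m)*(m + 4)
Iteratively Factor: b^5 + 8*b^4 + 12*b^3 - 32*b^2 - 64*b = (b)*(b^4 + 8*b^3 + 12*b^2 - 32*b - 64) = b*(b + 4)*(b^3 + 4*b^2 - 4*b - 16) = b*(b - 2)*(b + 4)*(b^2 + 6*b + 8) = b*(b - 2)*(b + 2)*(b + 4)*(b + 4)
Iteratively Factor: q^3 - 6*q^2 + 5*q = (q)*(q^2 - 6*q + 5) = q*(q - 1)*(q - 5)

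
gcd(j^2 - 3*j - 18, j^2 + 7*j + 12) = j + 3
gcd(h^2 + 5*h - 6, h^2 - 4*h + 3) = h - 1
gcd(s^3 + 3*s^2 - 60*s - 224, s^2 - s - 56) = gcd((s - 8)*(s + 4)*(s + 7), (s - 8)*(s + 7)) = s^2 - s - 56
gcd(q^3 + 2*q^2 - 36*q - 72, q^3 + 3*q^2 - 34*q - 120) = q - 6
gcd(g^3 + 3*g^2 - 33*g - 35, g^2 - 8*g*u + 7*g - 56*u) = g + 7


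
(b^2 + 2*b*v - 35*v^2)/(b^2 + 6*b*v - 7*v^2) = (-b + 5*v)/(-b + v)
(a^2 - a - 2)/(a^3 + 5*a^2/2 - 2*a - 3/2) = 2*(a^2 - a - 2)/(2*a^3 + 5*a^2 - 4*a - 3)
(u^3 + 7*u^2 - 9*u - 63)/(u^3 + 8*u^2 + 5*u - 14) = (u^2 - 9)/(u^2 + u - 2)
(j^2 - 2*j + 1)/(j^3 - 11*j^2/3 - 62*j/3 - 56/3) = 3*(-j^2 + 2*j - 1)/(-3*j^3 + 11*j^2 + 62*j + 56)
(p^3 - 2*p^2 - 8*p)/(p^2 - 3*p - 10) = p*(p - 4)/(p - 5)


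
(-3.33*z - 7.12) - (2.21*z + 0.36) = -5.54*z - 7.48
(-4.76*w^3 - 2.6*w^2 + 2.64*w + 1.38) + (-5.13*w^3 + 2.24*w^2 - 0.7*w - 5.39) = -9.89*w^3 - 0.36*w^2 + 1.94*w - 4.01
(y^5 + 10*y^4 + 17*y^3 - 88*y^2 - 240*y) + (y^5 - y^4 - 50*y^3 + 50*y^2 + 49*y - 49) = 2*y^5 + 9*y^4 - 33*y^3 - 38*y^2 - 191*y - 49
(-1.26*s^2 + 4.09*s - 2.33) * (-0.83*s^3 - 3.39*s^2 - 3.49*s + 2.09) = 1.0458*s^5 + 0.8767*s^4 - 7.5338*s^3 - 9.0088*s^2 + 16.6798*s - 4.8697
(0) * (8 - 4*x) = 0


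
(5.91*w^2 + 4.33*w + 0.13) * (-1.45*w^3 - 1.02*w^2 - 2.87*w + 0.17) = -8.5695*w^5 - 12.3067*w^4 - 21.5668*w^3 - 11.555*w^2 + 0.363*w + 0.0221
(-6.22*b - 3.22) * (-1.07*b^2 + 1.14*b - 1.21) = 6.6554*b^3 - 3.6454*b^2 + 3.8554*b + 3.8962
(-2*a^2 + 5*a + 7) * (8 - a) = 2*a^3 - 21*a^2 + 33*a + 56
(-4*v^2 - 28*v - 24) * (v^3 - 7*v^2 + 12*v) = -4*v^5 + 124*v^3 - 168*v^2 - 288*v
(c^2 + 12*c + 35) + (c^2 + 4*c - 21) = 2*c^2 + 16*c + 14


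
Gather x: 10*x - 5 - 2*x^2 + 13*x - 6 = -2*x^2 + 23*x - 11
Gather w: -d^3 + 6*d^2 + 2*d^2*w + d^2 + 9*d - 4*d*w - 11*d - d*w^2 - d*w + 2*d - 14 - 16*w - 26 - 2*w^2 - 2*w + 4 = -d^3 + 7*d^2 + w^2*(-d - 2) + w*(2*d^2 - 5*d - 18) - 36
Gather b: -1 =-1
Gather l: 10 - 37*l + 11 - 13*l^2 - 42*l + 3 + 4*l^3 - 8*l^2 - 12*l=4*l^3 - 21*l^2 - 91*l + 24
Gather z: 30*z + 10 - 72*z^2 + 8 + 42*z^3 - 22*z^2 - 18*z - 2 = 42*z^3 - 94*z^2 + 12*z + 16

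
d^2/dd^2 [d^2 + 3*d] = 2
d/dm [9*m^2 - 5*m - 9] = 18*m - 5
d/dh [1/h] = -1/h^2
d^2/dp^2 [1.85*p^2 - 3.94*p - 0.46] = 3.70000000000000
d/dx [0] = 0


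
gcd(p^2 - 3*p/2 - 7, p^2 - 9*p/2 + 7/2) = p - 7/2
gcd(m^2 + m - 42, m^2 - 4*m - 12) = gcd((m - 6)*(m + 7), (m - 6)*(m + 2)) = m - 6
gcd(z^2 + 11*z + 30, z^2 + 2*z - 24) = z + 6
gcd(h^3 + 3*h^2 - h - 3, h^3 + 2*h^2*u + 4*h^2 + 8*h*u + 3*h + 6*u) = h^2 + 4*h + 3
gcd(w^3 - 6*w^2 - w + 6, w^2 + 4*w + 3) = w + 1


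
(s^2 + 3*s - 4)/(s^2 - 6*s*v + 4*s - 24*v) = (s - 1)/(s - 6*v)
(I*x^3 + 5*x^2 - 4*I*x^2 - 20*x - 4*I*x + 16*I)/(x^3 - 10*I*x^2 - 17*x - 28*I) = (I*x^2 + x*(1 - 4*I) - 4)/(x^2 - 6*I*x + 7)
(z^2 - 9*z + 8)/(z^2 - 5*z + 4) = (z - 8)/(z - 4)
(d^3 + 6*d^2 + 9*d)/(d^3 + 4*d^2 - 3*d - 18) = d/(d - 2)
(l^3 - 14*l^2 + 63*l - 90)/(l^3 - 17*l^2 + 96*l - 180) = (l - 3)/(l - 6)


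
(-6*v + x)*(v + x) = -6*v^2 - 5*v*x + x^2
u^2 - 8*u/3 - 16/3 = (u - 4)*(u + 4/3)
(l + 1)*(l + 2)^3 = l^4 + 7*l^3 + 18*l^2 + 20*l + 8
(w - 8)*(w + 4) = w^2 - 4*w - 32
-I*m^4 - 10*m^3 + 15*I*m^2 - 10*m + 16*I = (m - 8*I)*(m - 2*I)*(m - I)*(-I*m + 1)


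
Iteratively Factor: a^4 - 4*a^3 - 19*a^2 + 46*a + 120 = (a + 2)*(a^3 - 6*a^2 - 7*a + 60) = (a - 5)*(a + 2)*(a^2 - a - 12) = (a - 5)*(a - 4)*(a + 2)*(a + 3)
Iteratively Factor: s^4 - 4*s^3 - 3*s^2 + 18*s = (s + 2)*(s^3 - 6*s^2 + 9*s) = s*(s + 2)*(s^2 - 6*s + 9) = s*(s - 3)*(s + 2)*(s - 3)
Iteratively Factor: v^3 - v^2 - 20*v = (v - 5)*(v^2 + 4*v) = v*(v - 5)*(v + 4)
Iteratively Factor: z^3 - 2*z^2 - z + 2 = (z + 1)*(z^2 - 3*z + 2) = (z - 2)*(z + 1)*(z - 1)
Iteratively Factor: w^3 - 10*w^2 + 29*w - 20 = (w - 4)*(w^2 - 6*w + 5) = (w - 4)*(w - 1)*(w - 5)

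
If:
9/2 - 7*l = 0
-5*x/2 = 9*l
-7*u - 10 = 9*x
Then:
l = 9/14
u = 379/245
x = -81/35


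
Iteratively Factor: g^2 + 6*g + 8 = (g + 4)*(g + 2)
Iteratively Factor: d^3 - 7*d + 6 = (d - 1)*(d^2 + d - 6) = (d - 1)*(d + 3)*(d - 2)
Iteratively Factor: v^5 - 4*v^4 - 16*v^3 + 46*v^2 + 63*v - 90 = (v + 2)*(v^4 - 6*v^3 - 4*v^2 + 54*v - 45) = (v - 5)*(v + 2)*(v^3 - v^2 - 9*v + 9) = (v - 5)*(v + 2)*(v + 3)*(v^2 - 4*v + 3) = (v - 5)*(v - 1)*(v + 2)*(v + 3)*(v - 3)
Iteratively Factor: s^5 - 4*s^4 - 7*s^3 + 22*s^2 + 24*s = (s)*(s^4 - 4*s^3 - 7*s^2 + 22*s + 24) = s*(s + 2)*(s^3 - 6*s^2 + 5*s + 12) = s*(s + 1)*(s + 2)*(s^2 - 7*s + 12) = s*(s - 3)*(s + 1)*(s + 2)*(s - 4)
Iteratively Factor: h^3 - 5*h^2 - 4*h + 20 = (h - 2)*(h^2 - 3*h - 10) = (h - 2)*(h + 2)*(h - 5)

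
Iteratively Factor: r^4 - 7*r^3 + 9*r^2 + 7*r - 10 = (r + 1)*(r^3 - 8*r^2 + 17*r - 10) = (r - 5)*(r + 1)*(r^2 - 3*r + 2) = (r - 5)*(r - 1)*(r + 1)*(r - 2)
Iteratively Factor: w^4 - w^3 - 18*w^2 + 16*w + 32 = (w - 4)*(w^3 + 3*w^2 - 6*w - 8) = (w - 4)*(w + 4)*(w^2 - w - 2) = (w - 4)*(w - 2)*(w + 4)*(w + 1)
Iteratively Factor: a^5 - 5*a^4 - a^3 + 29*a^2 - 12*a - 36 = (a + 1)*(a^4 - 6*a^3 + 5*a^2 + 24*a - 36) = (a + 1)*(a + 2)*(a^3 - 8*a^2 + 21*a - 18) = (a - 3)*(a + 1)*(a + 2)*(a^2 - 5*a + 6) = (a - 3)*(a - 2)*(a + 1)*(a + 2)*(a - 3)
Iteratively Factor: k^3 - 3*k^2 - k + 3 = (k - 3)*(k^2 - 1) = (k - 3)*(k + 1)*(k - 1)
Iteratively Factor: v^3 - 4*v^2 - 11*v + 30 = (v - 2)*(v^2 - 2*v - 15) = (v - 2)*(v + 3)*(v - 5)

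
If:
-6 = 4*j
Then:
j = -3/2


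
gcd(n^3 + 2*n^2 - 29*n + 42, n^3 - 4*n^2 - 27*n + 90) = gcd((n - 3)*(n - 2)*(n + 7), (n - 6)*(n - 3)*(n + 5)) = n - 3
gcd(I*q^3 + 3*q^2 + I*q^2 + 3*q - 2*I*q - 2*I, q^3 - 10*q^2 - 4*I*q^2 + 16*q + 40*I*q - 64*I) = 1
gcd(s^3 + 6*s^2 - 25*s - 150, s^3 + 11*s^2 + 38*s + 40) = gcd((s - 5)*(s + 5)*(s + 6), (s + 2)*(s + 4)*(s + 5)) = s + 5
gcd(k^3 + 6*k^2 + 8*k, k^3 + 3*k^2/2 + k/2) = k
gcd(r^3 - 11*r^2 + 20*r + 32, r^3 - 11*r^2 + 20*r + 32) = r^3 - 11*r^2 + 20*r + 32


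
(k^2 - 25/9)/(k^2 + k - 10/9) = (3*k - 5)/(3*k - 2)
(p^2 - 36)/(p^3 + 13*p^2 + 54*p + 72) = (p - 6)/(p^2 + 7*p + 12)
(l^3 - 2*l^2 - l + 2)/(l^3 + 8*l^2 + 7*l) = (l^2 - 3*l + 2)/(l*(l + 7))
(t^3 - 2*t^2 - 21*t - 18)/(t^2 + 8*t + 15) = (t^2 - 5*t - 6)/(t + 5)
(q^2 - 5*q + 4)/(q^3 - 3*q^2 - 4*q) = (q - 1)/(q*(q + 1))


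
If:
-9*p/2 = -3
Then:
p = 2/3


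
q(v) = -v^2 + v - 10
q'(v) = 1 - 2*v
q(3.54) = -18.99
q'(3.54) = -6.08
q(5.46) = -34.35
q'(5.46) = -9.92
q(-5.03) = -40.33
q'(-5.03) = 11.06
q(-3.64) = -26.89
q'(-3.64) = 8.28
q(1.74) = -11.29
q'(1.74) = -2.48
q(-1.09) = -12.28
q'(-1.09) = 3.18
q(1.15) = -10.17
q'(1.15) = -1.30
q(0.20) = -9.84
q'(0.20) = 0.60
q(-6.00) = -52.00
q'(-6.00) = 13.00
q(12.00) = -142.00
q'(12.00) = -23.00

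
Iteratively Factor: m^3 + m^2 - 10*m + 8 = (m - 2)*(m^2 + 3*m - 4) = (m - 2)*(m + 4)*(m - 1)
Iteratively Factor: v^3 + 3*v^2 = (v)*(v^2 + 3*v) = v*(v + 3)*(v)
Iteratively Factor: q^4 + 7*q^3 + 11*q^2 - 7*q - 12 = (q + 1)*(q^3 + 6*q^2 + 5*q - 12) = (q + 1)*(q + 4)*(q^2 + 2*q - 3) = (q - 1)*(q + 1)*(q + 4)*(q + 3)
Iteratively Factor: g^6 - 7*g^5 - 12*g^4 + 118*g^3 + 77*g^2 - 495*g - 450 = (g - 3)*(g^5 - 4*g^4 - 24*g^3 + 46*g^2 + 215*g + 150) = (g - 5)*(g - 3)*(g^4 + g^3 - 19*g^2 - 49*g - 30) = (g - 5)^2*(g - 3)*(g^3 + 6*g^2 + 11*g + 6) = (g - 5)^2*(g - 3)*(g + 2)*(g^2 + 4*g + 3) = (g - 5)^2*(g - 3)*(g + 2)*(g + 3)*(g + 1)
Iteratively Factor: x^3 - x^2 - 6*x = (x + 2)*(x^2 - 3*x) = x*(x + 2)*(x - 3)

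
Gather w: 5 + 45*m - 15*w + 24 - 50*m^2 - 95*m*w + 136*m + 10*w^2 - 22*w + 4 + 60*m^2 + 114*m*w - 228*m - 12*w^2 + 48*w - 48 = 10*m^2 - 47*m - 2*w^2 + w*(19*m + 11) - 15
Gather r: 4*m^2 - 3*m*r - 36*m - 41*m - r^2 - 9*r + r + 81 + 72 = 4*m^2 - 77*m - r^2 + r*(-3*m - 8) + 153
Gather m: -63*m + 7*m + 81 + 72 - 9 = 144 - 56*m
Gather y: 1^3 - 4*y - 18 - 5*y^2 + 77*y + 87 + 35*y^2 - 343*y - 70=30*y^2 - 270*y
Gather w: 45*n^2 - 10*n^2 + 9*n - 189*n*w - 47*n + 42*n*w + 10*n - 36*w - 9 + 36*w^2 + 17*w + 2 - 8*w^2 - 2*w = 35*n^2 - 28*n + 28*w^2 + w*(-147*n - 21) - 7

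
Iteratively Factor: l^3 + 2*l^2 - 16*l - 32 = (l - 4)*(l^2 + 6*l + 8) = (l - 4)*(l + 4)*(l + 2)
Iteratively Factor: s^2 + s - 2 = (s - 1)*(s + 2)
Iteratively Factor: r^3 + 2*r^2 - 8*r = (r - 2)*(r^2 + 4*r) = (r - 2)*(r + 4)*(r)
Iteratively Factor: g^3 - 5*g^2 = (g - 5)*(g^2) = g*(g - 5)*(g)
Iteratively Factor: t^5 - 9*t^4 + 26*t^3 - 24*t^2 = (t - 4)*(t^4 - 5*t^3 + 6*t^2) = t*(t - 4)*(t^3 - 5*t^2 + 6*t) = t^2*(t - 4)*(t^2 - 5*t + 6) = t^2*(t - 4)*(t - 3)*(t - 2)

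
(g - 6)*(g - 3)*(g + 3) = g^3 - 6*g^2 - 9*g + 54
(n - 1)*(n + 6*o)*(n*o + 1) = n^3*o + 6*n^2*o^2 - n^2*o + n^2 - 6*n*o^2 + 6*n*o - n - 6*o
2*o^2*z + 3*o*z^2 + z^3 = z*(o + z)*(2*o + z)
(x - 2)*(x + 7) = x^2 + 5*x - 14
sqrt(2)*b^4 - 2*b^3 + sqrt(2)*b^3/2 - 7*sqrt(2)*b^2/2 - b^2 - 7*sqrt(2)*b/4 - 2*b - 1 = (b + 1/2)*(b - 2*sqrt(2))*(b + sqrt(2)/2)*(sqrt(2)*b + 1)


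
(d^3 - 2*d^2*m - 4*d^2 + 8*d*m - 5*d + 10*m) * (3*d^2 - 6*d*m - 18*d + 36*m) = 3*d^5 - 12*d^4*m - 30*d^4 + 12*d^3*m^2 + 120*d^3*m + 57*d^3 - 120*d^2*m^2 - 228*d^2*m + 90*d^2 + 228*d*m^2 - 360*d*m + 360*m^2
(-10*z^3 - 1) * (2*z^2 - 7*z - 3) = -20*z^5 + 70*z^4 + 30*z^3 - 2*z^2 + 7*z + 3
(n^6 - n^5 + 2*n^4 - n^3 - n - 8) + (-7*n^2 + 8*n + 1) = n^6 - n^5 + 2*n^4 - n^3 - 7*n^2 + 7*n - 7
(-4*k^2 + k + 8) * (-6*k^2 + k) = 24*k^4 - 10*k^3 - 47*k^2 + 8*k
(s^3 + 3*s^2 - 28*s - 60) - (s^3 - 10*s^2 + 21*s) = 13*s^2 - 49*s - 60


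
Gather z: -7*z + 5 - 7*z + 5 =10 - 14*z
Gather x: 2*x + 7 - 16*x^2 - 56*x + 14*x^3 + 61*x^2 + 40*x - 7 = 14*x^3 + 45*x^2 - 14*x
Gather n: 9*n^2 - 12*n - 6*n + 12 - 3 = 9*n^2 - 18*n + 9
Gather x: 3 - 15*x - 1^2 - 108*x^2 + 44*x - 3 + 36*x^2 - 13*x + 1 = -72*x^2 + 16*x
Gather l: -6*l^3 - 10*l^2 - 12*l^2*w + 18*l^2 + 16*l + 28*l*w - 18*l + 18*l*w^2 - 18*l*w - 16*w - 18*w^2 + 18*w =-6*l^3 + l^2*(8 - 12*w) + l*(18*w^2 + 10*w - 2) - 18*w^2 + 2*w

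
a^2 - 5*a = a*(a - 5)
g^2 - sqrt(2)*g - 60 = (g - 6*sqrt(2))*(g + 5*sqrt(2))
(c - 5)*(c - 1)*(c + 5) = c^3 - c^2 - 25*c + 25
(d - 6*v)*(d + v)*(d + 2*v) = d^3 - 3*d^2*v - 16*d*v^2 - 12*v^3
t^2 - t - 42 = (t - 7)*(t + 6)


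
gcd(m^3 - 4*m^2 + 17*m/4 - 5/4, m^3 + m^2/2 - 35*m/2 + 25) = m - 5/2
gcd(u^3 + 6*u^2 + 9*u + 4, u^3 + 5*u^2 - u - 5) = u + 1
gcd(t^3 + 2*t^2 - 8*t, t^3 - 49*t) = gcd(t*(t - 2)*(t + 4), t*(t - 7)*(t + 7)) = t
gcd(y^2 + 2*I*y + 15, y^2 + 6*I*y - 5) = y + 5*I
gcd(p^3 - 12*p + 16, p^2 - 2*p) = p - 2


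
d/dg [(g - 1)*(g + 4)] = 2*g + 3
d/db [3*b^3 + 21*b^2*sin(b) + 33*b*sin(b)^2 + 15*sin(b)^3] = 21*b^2*cos(b) + 9*b^2 + 42*b*sin(b) + 33*b*sin(2*b) + 45*sin(b)^2*cos(b) + 33*sin(b)^2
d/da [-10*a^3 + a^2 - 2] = 2*a*(1 - 15*a)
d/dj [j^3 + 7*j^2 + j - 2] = 3*j^2 + 14*j + 1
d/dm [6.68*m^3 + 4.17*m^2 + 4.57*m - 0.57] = 20.04*m^2 + 8.34*m + 4.57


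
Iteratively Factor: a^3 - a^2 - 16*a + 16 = (a + 4)*(a^2 - 5*a + 4) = (a - 4)*(a + 4)*(a - 1)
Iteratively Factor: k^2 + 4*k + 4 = (k + 2)*(k + 2)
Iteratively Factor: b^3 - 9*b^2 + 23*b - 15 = (b - 1)*(b^2 - 8*b + 15) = (b - 5)*(b - 1)*(b - 3)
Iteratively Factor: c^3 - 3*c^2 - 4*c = (c - 4)*(c^2 + c) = c*(c - 4)*(c + 1)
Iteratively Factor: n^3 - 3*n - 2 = (n + 1)*(n^2 - n - 2) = (n - 2)*(n + 1)*(n + 1)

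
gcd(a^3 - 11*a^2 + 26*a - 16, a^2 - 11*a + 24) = a - 8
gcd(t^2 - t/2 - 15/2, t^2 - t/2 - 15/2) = t^2 - t/2 - 15/2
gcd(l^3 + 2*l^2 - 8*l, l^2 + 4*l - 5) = 1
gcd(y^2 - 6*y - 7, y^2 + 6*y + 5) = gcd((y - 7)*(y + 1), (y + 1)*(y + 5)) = y + 1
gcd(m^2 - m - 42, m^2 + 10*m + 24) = m + 6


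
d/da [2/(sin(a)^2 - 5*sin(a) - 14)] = 2*(5 - 2*sin(a))*cos(a)/((sin(a) - 7)^2*(sin(a) + 2)^2)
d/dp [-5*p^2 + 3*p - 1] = 3 - 10*p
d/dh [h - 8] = 1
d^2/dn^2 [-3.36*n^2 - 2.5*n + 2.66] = -6.72000000000000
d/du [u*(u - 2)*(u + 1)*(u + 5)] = 4*u^3 + 12*u^2 - 14*u - 10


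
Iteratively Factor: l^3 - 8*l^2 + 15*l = (l - 5)*(l^2 - 3*l) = (l - 5)*(l - 3)*(l)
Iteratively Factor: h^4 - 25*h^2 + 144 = (h + 4)*(h^3 - 4*h^2 - 9*h + 36) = (h - 3)*(h + 4)*(h^2 - h - 12) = (h - 4)*(h - 3)*(h + 4)*(h + 3)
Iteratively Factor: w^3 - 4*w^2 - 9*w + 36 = (w - 3)*(w^2 - w - 12) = (w - 3)*(w + 3)*(w - 4)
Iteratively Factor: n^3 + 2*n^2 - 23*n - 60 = (n - 5)*(n^2 + 7*n + 12) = (n - 5)*(n + 3)*(n + 4)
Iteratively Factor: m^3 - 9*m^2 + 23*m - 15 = (m - 5)*(m^2 - 4*m + 3) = (m - 5)*(m - 1)*(m - 3)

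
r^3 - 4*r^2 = r^2*(r - 4)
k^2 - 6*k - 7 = (k - 7)*(k + 1)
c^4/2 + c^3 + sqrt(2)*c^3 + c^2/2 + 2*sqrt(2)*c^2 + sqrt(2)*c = c*(c/2 + sqrt(2))*(c + 1)^2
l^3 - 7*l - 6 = (l - 3)*(l + 1)*(l + 2)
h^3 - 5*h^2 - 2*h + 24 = (h - 4)*(h - 3)*(h + 2)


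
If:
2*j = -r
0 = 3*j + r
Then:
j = 0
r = 0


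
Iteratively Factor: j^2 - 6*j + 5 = (j - 5)*(j - 1)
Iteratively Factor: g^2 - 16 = (g + 4)*(g - 4)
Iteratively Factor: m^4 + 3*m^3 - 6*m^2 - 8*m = (m - 2)*(m^3 + 5*m^2 + 4*m) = (m - 2)*(m + 4)*(m^2 + m) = m*(m - 2)*(m + 4)*(m + 1)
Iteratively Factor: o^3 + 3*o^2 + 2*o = (o + 2)*(o^2 + o) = o*(o + 2)*(o + 1)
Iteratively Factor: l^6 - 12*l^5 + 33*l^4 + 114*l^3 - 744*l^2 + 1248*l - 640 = (l - 2)*(l^5 - 10*l^4 + 13*l^3 + 140*l^2 - 464*l + 320) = (l - 4)*(l - 2)*(l^4 - 6*l^3 - 11*l^2 + 96*l - 80) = (l - 5)*(l - 4)*(l - 2)*(l^3 - l^2 - 16*l + 16) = (l - 5)*(l - 4)^2*(l - 2)*(l^2 + 3*l - 4) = (l - 5)*(l - 4)^2*(l - 2)*(l + 4)*(l - 1)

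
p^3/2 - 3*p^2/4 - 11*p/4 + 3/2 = (p/2 + 1)*(p - 3)*(p - 1/2)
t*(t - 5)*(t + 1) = t^3 - 4*t^2 - 5*t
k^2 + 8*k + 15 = (k + 3)*(k + 5)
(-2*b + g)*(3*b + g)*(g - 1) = -6*b^2*g + 6*b^2 + b*g^2 - b*g + g^3 - g^2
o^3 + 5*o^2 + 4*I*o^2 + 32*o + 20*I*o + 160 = (o + 5)*(o - 4*I)*(o + 8*I)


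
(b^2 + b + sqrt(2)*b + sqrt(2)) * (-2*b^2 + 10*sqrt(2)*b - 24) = -2*b^4 - 2*b^3 + 8*sqrt(2)*b^3 - 4*b^2 + 8*sqrt(2)*b^2 - 24*sqrt(2)*b - 4*b - 24*sqrt(2)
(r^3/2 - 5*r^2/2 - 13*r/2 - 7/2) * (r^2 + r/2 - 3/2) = r^5/2 - 9*r^4/4 - 17*r^3/2 - 3*r^2 + 8*r + 21/4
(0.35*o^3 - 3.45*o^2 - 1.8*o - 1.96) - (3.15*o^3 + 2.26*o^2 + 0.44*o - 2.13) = -2.8*o^3 - 5.71*o^2 - 2.24*o + 0.17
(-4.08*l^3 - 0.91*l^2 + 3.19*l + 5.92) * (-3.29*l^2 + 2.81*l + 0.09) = 13.4232*l^5 - 8.4709*l^4 - 13.4194*l^3 - 10.5948*l^2 + 16.9223*l + 0.5328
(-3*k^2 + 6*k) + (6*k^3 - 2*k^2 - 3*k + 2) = 6*k^3 - 5*k^2 + 3*k + 2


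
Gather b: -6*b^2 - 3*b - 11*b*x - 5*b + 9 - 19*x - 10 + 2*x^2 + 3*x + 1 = -6*b^2 + b*(-11*x - 8) + 2*x^2 - 16*x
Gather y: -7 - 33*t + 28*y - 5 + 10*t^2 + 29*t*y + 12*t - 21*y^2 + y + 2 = 10*t^2 - 21*t - 21*y^2 + y*(29*t + 29) - 10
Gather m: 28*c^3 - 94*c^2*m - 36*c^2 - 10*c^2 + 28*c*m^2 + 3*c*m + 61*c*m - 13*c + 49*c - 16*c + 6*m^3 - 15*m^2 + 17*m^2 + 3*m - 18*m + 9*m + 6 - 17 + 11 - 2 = 28*c^3 - 46*c^2 + 20*c + 6*m^3 + m^2*(28*c + 2) + m*(-94*c^2 + 64*c - 6) - 2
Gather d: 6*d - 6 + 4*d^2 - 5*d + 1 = 4*d^2 + d - 5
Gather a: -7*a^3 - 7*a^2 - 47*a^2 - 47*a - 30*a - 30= -7*a^3 - 54*a^2 - 77*a - 30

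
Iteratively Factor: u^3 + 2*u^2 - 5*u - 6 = (u + 1)*(u^2 + u - 6) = (u - 2)*(u + 1)*(u + 3)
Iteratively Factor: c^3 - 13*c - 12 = (c - 4)*(c^2 + 4*c + 3) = (c - 4)*(c + 1)*(c + 3)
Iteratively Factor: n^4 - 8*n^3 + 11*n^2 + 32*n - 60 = (n - 5)*(n^3 - 3*n^2 - 4*n + 12) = (n - 5)*(n + 2)*(n^2 - 5*n + 6) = (n - 5)*(n - 3)*(n + 2)*(n - 2)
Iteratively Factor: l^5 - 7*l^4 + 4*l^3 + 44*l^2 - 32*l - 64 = (l + 1)*(l^4 - 8*l^3 + 12*l^2 + 32*l - 64) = (l - 4)*(l + 1)*(l^3 - 4*l^2 - 4*l + 16) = (l - 4)*(l - 2)*(l + 1)*(l^2 - 2*l - 8) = (l - 4)^2*(l - 2)*(l + 1)*(l + 2)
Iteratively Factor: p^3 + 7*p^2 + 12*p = (p + 3)*(p^2 + 4*p) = (p + 3)*(p + 4)*(p)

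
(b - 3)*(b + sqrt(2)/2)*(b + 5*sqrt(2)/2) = b^3 - 3*b^2 + 3*sqrt(2)*b^2 - 9*sqrt(2)*b + 5*b/2 - 15/2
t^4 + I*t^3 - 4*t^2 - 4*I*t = t*(t - 2)*(t + 2)*(t + I)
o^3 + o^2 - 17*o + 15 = (o - 3)*(o - 1)*(o + 5)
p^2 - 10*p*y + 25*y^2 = (p - 5*y)^2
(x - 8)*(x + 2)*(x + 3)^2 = x^4 - 43*x^2 - 150*x - 144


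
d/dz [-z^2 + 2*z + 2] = 2 - 2*z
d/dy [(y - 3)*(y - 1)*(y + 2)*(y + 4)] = 4*y^3 + 6*y^2 - 26*y - 14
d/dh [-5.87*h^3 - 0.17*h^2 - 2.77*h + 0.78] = -17.61*h^2 - 0.34*h - 2.77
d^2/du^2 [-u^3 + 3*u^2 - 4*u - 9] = 6 - 6*u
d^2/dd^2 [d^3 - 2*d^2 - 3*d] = 6*d - 4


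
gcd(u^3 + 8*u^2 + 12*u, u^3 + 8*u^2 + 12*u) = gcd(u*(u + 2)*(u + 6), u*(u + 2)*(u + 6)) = u^3 + 8*u^2 + 12*u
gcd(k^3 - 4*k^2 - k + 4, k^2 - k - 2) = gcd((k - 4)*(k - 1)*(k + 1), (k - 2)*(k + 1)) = k + 1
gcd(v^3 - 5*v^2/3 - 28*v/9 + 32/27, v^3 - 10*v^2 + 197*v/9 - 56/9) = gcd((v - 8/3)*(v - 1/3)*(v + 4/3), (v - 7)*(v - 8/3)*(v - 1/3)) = v^2 - 3*v + 8/9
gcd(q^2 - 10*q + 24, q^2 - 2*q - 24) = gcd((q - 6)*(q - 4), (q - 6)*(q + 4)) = q - 6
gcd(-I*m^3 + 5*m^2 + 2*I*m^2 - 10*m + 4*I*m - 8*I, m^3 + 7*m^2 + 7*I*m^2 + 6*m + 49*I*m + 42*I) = 1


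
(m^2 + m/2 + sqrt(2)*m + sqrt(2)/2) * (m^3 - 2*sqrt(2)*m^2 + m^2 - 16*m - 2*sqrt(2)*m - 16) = m^5 - sqrt(2)*m^4 + 3*m^4/2 - 39*m^3/2 - 3*sqrt(2)*m^3/2 - 30*m^2 - 33*sqrt(2)*m^2/2 - 24*sqrt(2)*m - 10*m - 8*sqrt(2)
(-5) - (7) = -12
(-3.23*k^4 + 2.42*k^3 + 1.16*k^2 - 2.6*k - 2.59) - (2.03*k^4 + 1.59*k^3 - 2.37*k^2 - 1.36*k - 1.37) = -5.26*k^4 + 0.83*k^3 + 3.53*k^2 - 1.24*k - 1.22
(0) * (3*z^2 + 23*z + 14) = 0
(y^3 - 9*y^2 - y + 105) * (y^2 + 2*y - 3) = y^5 - 7*y^4 - 22*y^3 + 130*y^2 + 213*y - 315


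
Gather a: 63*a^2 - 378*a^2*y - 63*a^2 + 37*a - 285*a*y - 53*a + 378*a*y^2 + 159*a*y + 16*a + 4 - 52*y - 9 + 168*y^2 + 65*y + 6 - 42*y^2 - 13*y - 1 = -378*a^2*y + a*(378*y^2 - 126*y) + 126*y^2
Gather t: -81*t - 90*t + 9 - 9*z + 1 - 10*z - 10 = -171*t - 19*z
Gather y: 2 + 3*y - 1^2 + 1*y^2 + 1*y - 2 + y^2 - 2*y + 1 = 2*y^2 + 2*y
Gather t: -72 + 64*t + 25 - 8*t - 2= 56*t - 49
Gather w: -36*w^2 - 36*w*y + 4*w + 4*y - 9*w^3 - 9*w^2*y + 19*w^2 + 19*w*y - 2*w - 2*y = -9*w^3 + w^2*(-9*y - 17) + w*(2 - 17*y) + 2*y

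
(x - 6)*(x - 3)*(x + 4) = x^3 - 5*x^2 - 18*x + 72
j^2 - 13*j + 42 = (j - 7)*(j - 6)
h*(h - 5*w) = h^2 - 5*h*w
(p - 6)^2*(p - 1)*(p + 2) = p^4 - 11*p^3 + 22*p^2 + 60*p - 72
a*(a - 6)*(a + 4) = a^3 - 2*a^2 - 24*a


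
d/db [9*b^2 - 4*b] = 18*b - 4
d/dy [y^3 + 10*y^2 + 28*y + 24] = 3*y^2 + 20*y + 28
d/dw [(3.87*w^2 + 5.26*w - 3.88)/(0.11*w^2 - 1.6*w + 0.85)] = (-6.7706*w^2 + 7.4326*w - 1.737)/(0.0121*w^4 - 0.352*w^3 + 2.747*w^2 - 2.72*w + 0.7225)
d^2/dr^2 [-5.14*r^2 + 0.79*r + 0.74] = -10.2800000000000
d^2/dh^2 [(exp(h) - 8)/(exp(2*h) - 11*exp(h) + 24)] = (exp(h) + 3)*exp(h)/(exp(3*h) - 9*exp(2*h) + 27*exp(h) - 27)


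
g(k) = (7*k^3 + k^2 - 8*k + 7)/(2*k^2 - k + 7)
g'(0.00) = -1.00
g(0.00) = 1.00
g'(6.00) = 3.91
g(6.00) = 20.64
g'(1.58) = 3.37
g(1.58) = 2.35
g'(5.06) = 4.03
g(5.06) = 16.92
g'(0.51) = -0.30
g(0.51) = 0.59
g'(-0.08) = -0.93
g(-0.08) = 1.08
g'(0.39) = -0.63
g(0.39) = 0.64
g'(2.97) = 4.39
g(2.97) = 8.10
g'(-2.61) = 3.69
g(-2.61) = -3.86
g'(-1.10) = 1.82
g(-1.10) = 0.73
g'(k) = (1 - 4*k)*(7*k^3 + k^2 - 8*k + 7)/(2*k^2 - k + 7)^2 + (21*k^2 + 2*k - 8)/(2*k^2 - k + 7) = (14*k^4 - 14*k^3 + 162*k^2 - 14*k - 49)/(4*k^4 - 4*k^3 + 29*k^2 - 14*k + 49)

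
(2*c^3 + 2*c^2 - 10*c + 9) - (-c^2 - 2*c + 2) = 2*c^3 + 3*c^2 - 8*c + 7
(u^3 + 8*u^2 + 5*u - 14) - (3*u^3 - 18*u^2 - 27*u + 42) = -2*u^3 + 26*u^2 + 32*u - 56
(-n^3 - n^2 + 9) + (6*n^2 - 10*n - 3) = -n^3 + 5*n^2 - 10*n + 6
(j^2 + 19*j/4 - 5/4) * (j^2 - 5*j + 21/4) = j^4 - j^3/4 - 79*j^2/4 + 499*j/16 - 105/16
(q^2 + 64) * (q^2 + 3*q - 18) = q^4 + 3*q^3 + 46*q^2 + 192*q - 1152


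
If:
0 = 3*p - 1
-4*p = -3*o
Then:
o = 4/9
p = 1/3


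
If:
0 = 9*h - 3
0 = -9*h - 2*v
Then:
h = 1/3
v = -3/2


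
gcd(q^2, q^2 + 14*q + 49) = 1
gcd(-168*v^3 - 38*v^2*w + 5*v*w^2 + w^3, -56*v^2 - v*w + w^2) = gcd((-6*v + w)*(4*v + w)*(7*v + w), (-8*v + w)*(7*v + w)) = 7*v + w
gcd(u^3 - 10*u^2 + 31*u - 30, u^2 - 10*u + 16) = u - 2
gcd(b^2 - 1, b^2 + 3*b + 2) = b + 1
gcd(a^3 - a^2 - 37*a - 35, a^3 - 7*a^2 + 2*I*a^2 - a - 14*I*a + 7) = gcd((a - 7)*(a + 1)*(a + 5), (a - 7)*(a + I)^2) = a - 7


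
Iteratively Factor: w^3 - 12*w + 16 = (w - 2)*(w^2 + 2*w - 8) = (w - 2)*(w + 4)*(w - 2)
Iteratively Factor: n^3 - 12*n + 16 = (n + 4)*(n^2 - 4*n + 4) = (n - 2)*(n + 4)*(n - 2)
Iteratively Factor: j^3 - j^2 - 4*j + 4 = (j + 2)*(j^2 - 3*j + 2) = (j - 1)*(j + 2)*(j - 2)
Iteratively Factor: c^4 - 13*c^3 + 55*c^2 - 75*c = (c - 5)*(c^3 - 8*c^2 + 15*c) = (c - 5)*(c - 3)*(c^2 - 5*c) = c*(c - 5)*(c - 3)*(c - 5)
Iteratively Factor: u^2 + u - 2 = (u - 1)*(u + 2)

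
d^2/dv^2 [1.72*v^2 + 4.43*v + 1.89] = 3.44000000000000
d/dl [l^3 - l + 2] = 3*l^2 - 1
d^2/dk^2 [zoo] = 0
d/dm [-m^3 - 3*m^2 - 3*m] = -3*m^2 - 6*m - 3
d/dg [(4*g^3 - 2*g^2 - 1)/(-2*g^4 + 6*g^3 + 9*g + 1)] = (4*g*(3*g - 1)*(-2*g^4 + 6*g^3 + 9*g + 1) + (-8*g^3 + 18*g^2 + 9)*(-4*g^3 + 2*g^2 + 1))/(-2*g^4 + 6*g^3 + 9*g + 1)^2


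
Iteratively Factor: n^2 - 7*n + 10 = (n - 2)*(n - 5)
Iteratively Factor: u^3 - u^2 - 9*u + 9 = (u - 3)*(u^2 + 2*u - 3) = (u - 3)*(u - 1)*(u + 3)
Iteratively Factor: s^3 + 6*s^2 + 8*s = (s + 2)*(s^2 + 4*s) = s*(s + 2)*(s + 4)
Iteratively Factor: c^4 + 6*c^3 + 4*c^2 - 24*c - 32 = (c + 4)*(c^3 + 2*c^2 - 4*c - 8) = (c - 2)*(c + 4)*(c^2 + 4*c + 4) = (c - 2)*(c + 2)*(c + 4)*(c + 2)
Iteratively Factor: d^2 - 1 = (d + 1)*(d - 1)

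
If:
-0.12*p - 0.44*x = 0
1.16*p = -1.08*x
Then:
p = 0.00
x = 0.00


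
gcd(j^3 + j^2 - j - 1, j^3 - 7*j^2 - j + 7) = j^2 - 1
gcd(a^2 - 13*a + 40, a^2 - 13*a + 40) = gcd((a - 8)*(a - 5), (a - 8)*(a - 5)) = a^2 - 13*a + 40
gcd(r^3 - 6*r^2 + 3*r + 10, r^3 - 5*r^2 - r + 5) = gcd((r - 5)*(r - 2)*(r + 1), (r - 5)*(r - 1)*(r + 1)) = r^2 - 4*r - 5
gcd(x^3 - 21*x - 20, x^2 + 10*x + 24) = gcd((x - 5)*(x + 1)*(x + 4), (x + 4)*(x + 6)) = x + 4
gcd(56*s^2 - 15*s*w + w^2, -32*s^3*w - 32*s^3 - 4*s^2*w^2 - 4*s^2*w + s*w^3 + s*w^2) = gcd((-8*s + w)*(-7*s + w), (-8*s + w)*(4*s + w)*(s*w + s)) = 8*s - w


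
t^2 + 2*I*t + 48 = (t - 6*I)*(t + 8*I)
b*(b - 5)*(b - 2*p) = b^3 - 2*b^2*p - 5*b^2 + 10*b*p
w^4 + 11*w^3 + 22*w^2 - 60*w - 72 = (w - 2)*(w + 1)*(w + 6)^2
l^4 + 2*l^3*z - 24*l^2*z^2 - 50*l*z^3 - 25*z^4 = (l - 5*z)*(l + z)^2*(l + 5*z)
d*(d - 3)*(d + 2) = d^3 - d^2 - 6*d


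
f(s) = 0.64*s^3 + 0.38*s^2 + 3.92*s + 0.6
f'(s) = 1.92*s^2 + 0.76*s + 3.92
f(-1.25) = -4.96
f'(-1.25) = 5.97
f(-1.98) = -10.64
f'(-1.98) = 9.94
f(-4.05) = -51.56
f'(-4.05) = 32.33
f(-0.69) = -2.13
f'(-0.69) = 4.31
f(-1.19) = -4.61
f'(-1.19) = 5.73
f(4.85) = 101.56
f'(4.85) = 52.77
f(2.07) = 16.02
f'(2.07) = 13.72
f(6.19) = 191.22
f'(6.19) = 82.19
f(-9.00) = -470.46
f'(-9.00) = 152.60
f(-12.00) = -1097.64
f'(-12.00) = 271.28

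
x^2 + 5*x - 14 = (x - 2)*(x + 7)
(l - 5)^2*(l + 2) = l^3 - 8*l^2 + 5*l + 50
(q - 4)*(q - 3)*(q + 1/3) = q^3 - 20*q^2/3 + 29*q/3 + 4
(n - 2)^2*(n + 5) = n^3 + n^2 - 16*n + 20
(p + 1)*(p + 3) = p^2 + 4*p + 3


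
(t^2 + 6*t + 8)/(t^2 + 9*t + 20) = (t + 2)/(t + 5)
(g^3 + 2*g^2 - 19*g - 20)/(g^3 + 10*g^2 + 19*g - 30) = (g^2 - 3*g - 4)/(g^2 + 5*g - 6)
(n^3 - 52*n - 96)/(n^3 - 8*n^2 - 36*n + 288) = (n + 2)/(n - 6)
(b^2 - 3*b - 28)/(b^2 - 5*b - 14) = (b + 4)/(b + 2)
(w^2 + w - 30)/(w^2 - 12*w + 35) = (w + 6)/(w - 7)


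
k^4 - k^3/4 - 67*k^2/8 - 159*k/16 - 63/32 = (k - 7/2)*(k + 1/4)*(k + 3/2)^2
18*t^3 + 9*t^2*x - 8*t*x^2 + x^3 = (-6*t + x)*(-3*t + x)*(t + x)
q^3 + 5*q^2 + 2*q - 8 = (q - 1)*(q + 2)*(q + 4)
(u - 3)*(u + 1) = u^2 - 2*u - 3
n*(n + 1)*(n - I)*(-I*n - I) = -I*n^4 - n^3 - 2*I*n^3 - 2*n^2 - I*n^2 - n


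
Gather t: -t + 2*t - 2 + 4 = t + 2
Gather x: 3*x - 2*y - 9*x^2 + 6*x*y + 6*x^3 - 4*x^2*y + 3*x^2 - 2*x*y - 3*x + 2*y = 6*x^3 + x^2*(-4*y - 6) + 4*x*y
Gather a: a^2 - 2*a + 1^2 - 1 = a^2 - 2*a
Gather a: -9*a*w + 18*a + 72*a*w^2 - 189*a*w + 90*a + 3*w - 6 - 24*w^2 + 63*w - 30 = a*(72*w^2 - 198*w + 108) - 24*w^2 + 66*w - 36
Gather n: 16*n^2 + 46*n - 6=16*n^2 + 46*n - 6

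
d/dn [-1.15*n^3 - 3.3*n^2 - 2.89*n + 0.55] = -3.45*n^2 - 6.6*n - 2.89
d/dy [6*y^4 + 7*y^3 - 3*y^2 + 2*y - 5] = 24*y^3 + 21*y^2 - 6*y + 2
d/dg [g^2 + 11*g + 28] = 2*g + 11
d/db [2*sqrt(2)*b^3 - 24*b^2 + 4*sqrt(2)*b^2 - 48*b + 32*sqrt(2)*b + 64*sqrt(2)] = 6*sqrt(2)*b^2 - 48*b + 8*sqrt(2)*b - 48 + 32*sqrt(2)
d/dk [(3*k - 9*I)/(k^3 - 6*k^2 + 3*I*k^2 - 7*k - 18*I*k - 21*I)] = (-6*k^3 + k^2*(18 + 18*I) + k*(-54 - 108*I) + 162 - 126*I)/(k^6 + k^5*(-12 + 6*I) + k^4*(13 - 72*I) + k^3*(192 + 132*I) + k^2*(-149 + 504*I) + k*(-756 + 294*I) - 441)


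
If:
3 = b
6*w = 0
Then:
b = 3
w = 0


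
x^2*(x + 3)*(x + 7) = x^4 + 10*x^3 + 21*x^2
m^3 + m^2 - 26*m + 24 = (m - 4)*(m - 1)*(m + 6)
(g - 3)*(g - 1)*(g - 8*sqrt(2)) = g^3 - 8*sqrt(2)*g^2 - 4*g^2 + 3*g + 32*sqrt(2)*g - 24*sqrt(2)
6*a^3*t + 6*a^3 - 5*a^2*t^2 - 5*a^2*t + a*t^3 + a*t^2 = (-3*a + t)*(-2*a + t)*(a*t + a)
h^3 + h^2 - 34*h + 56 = (h - 4)*(h - 2)*(h + 7)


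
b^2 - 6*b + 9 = (b - 3)^2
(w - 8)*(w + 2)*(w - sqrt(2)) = w^3 - 6*w^2 - sqrt(2)*w^2 - 16*w + 6*sqrt(2)*w + 16*sqrt(2)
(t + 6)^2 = t^2 + 12*t + 36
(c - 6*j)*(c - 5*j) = c^2 - 11*c*j + 30*j^2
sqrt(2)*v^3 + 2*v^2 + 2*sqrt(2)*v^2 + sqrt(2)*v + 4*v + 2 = (v + 1)*(v + sqrt(2))*(sqrt(2)*v + sqrt(2))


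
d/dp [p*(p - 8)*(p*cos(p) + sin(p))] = -p*(p - 8)*(p*sin(p) - 2*cos(p)) + p*(p*cos(p) + sin(p)) + (p - 8)*(p*cos(p) + sin(p))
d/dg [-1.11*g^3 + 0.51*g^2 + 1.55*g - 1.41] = -3.33*g^2 + 1.02*g + 1.55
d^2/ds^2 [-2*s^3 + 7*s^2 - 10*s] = 14 - 12*s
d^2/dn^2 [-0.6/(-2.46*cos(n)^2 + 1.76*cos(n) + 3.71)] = (14.52384*(1 - cos(n)^2)^2 - 7.79328*cos(n)^3 + 31.02432*cos(n)^2 + 11.6688*cos(n) - 29.19288)/(-2.46*cos(n)^2 + 1.76*cos(n) + 3.71)^3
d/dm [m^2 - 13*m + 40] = 2*m - 13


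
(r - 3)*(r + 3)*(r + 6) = r^3 + 6*r^2 - 9*r - 54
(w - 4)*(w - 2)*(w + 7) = w^3 + w^2 - 34*w + 56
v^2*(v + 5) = v^3 + 5*v^2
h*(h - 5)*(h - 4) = h^3 - 9*h^2 + 20*h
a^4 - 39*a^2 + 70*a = a*(a - 5)*(a - 2)*(a + 7)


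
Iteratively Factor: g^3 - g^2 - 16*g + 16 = (g - 4)*(g^2 + 3*g - 4) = (g - 4)*(g + 4)*(g - 1)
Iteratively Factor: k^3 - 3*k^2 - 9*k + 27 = (k - 3)*(k^2 - 9) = (k - 3)^2*(k + 3)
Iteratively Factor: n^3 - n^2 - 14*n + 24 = (n - 3)*(n^2 + 2*n - 8) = (n - 3)*(n - 2)*(n + 4)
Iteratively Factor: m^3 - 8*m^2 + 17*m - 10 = (m - 2)*(m^2 - 6*m + 5) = (m - 5)*(m - 2)*(m - 1)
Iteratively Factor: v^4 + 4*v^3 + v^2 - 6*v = (v)*(v^3 + 4*v^2 + v - 6) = v*(v - 1)*(v^2 + 5*v + 6) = v*(v - 1)*(v + 2)*(v + 3)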